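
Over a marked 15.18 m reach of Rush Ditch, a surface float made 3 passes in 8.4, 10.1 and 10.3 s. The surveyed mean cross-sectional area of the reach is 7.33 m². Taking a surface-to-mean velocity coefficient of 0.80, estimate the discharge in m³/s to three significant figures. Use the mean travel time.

t̄ = (8.4 + 10.1 + 10.3) / 3 = 9.6 s
v_surface = L / t̄ = 15.18 / 9.6 = 1.581 m/s
v_mean = 0.80 × 1.581 = 1.265 m/s
Q = A × v_mean = 7.33 × 1.265 = 9.272 m³/s

9.27 m³/s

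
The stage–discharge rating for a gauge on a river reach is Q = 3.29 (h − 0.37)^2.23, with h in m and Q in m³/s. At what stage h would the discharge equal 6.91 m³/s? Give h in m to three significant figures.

1.76 m

h − h₀ = (Q/C)^(1/b) = (6.91/3.29)^(1/2.23) = 1.395 m
h = 0.37 + 1.395 = 1.765 m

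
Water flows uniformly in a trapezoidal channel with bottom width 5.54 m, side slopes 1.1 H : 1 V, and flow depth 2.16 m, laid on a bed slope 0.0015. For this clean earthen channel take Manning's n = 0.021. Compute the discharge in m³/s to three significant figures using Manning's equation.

40.0 m³/s

A = (b + z·y)·y = (5.54 + 1.1×2.16)×2.16 = 17.10 m²
P = b + 2y√(1+z²) = 5.54 + 2×2.16×√(1+1.1²) = 11.96 m
R = A/P = 17.10/11.96 = 1.429 m
Q = (1/n)·A·R^(2/3)·S^(1/2) = (1/0.021) × 17.10 × 1.429^(2/3) × 0.0015^(1/2) = 40.01 m³/s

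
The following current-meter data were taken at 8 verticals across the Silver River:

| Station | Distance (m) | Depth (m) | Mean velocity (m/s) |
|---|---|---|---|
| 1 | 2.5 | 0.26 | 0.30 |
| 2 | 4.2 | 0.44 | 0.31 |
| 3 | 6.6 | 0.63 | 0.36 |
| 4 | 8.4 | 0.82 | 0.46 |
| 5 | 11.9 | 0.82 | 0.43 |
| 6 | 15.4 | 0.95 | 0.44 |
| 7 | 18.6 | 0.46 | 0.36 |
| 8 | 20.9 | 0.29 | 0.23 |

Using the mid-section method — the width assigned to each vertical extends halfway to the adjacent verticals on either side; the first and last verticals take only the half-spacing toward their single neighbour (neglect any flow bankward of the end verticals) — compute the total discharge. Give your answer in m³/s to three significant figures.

4.99 m³/s

w_1 = (4.2 − 2.5)/2 = 0.85 m; q_1 = 0.30 × 0.26 × 0.85 = 0.06630 m³/s
w_2 = (6.6 − 2.5)/2 = 2.05 m; q_2 = 0.31 × 0.44 × 2.05 = 0.2796 m³/s
w_3 = (8.4 − 4.2)/2 = 2.1 m; q_3 = 0.36 × 0.63 × 2.1 = 0.4763 m³/s
w_4 = (11.9 − 6.6)/2 = 2.65 m; q_4 = 0.46 × 0.82 × 2.65 = 0.9996 m³/s
w_5 = (15.4 − 8.4)/2 = 3.5 m; q_5 = 0.43 × 0.82 × 3.5 = 1.234 m³/s
w_6 = (18.6 − 11.9)/2 = 3.35 m; q_6 = 0.44 × 0.95 × 3.35 = 1.400 m³/s
w_7 = (20.9 − 15.4)/2 = 2.75 m; q_7 = 0.36 × 0.46 × 2.75 = 0.4554 m³/s
w_8 = (20.9 − 18.6)/2 = 1.15 m; q_8 = 0.23 × 0.29 × 1.15 = 0.07671 m³/s
Q = Σ qᵢ = 4.988 m³/s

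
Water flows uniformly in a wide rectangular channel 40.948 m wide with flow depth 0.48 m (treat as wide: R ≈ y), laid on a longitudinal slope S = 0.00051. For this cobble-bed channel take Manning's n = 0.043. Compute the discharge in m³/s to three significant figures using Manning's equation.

6.33 m³/s

A = b·y = 40.948 × 0.48 = 19.66 m²
Wide channel: R ≈ y = 0.48 m
Q = (1/n)·A·R^(2/3)·S^(1/2) = (1/0.043) × 19.66 × 0.4800^(2/3) × 0.00051^(1/2) = 6.328 m³/s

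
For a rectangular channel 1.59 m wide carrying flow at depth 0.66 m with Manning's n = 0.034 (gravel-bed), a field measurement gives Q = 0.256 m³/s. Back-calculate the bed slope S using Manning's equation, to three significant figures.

A = b·y = 1.59 × 0.66 = 1.049 m²
P = b + 2y = 1.59 + 2×0.66 = 2.910 m
R = A/P = 1.049/2.910 = 0.3606 m
S = (Q·n / (1·A·R^(2/3)))² = (0.256×0.034 / (1×1.049×0.5066))² = 0.0002680

0.000268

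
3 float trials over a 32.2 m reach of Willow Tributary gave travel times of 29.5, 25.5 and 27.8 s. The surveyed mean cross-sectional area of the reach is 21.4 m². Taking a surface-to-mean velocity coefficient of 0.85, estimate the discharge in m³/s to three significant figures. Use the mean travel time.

21.2 m³/s

t̄ = (29.5 + 25.5 + 27.8) / 3 = 27.6 s
v_surface = L / t̄ = 32.2 / 27.6 = 1.167 m/s
v_mean = 0.85 × 1.167 = 0.9917 m/s
Q = A × v_mean = 21.4 × 0.9917 = 21.22 m³/s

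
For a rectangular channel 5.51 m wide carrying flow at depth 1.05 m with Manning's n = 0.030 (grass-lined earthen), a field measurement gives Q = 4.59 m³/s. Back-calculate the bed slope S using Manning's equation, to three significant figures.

A = b·y = 5.51 × 1.05 = 5.786 m²
P = b + 2y = 5.51 + 2×1.05 = 7.610 m
R = A/P = 5.786/7.610 = 0.7602 m
S = (Q·n / (1·A·R^(2/3)))² = (4.59×0.030 / (1×5.786×0.8330))² = 0.0008164

0.000816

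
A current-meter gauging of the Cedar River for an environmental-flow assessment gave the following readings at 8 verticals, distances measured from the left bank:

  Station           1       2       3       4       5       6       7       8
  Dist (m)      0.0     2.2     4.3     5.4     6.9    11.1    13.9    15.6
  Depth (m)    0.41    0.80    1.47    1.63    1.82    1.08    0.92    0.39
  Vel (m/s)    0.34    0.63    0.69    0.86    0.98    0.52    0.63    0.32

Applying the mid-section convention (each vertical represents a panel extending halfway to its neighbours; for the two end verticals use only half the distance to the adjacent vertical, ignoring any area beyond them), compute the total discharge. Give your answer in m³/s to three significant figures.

13.1 m³/s

w_1 = (2.2 − 0.0)/2 = 1.1 m; q_1 = 0.34 × 0.41 × 1.1 = 0.1533 m³/s
w_2 = (4.3 − 0.0)/2 = 2.15 m; q_2 = 0.63 × 0.80 × 2.15 = 1.084 m³/s
w_3 = (5.4 − 2.2)/2 = 1.6 m; q_3 = 0.69 × 1.47 × 1.6 = 1.623 m³/s
w_4 = (6.9 − 4.3)/2 = 1.3 m; q_4 = 0.86 × 1.63 × 1.3 = 1.822 m³/s
w_5 = (11.1 − 5.4)/2 = 2.85 m; q_5 = 0.98 × 1.82 × 2.85 = 5.083 m³/s
w_6 = (13.9 − 6.9)/2 = 3.5 m; q_6 = 0.52 × 1.08 × 3.5 = 1.966 m³/s
w_7 = (15.6 − 11.1)/2 = 2.25 m; q_7 = 0.63 × 0.92 × 2.25 = 1.304 m³/s
w_8 = (15.6 − 13.9)/2 = 0.85 m; q_8 = 0.32 × 0.39 × 0.85 = 0.1061 m³/s
Q = Σ qᵢ = 13.14 m³/s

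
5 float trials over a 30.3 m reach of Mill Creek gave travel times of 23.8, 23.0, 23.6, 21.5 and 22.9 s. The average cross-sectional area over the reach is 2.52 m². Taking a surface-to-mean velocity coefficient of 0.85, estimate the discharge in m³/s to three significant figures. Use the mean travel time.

2.83 m³/s

t̄ = (23.8 + 23.0 + 23.6 + 21.5 + 22.9) / 5 = 22.96 s
v_surface = L / t̄ = 30.3 / 22.96 = 1.320 m/s
v_mean = 0.85 × 1.320 = 1.122 m/s
Q = A × v_mean = 2.52 × 1.122 = 2.827 m³/s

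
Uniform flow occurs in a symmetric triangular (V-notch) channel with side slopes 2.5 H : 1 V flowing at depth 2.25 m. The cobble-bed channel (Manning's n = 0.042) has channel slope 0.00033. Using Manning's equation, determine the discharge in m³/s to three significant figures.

5.64 m³/s

A = z·y² = 2.5×2.25² = 12.66 m²
P = 2y√(1+z²) = 2×2.25×√(1+2.5²) = 12.12 m
R = A/P = 12.66/12.12 = 1.045 m
Q = (1/n)·A·R^(2/3)·S^(1/2) = (1/0.042) × 12.66 × 1.045^(2/3) × 0.00033^(1/2) = 5.635 m³/s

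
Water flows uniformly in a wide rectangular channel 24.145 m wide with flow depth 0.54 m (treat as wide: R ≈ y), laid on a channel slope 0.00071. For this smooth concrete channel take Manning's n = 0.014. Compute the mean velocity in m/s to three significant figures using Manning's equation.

A = b·y = 24.145 × 0.54 = 13.04 m²
Wide channel: R ≈ y = 0.54 m
Q = (1/n)·A·R^(2/3)·S^(1/2) = (1/0.014) × 13.04 × 0.5400^(2/3) × 0.00071^(1/2) = 16.46 m³/s
V = Q/A = 16.46/13.04 = 1.262 m/s

1.26 m/s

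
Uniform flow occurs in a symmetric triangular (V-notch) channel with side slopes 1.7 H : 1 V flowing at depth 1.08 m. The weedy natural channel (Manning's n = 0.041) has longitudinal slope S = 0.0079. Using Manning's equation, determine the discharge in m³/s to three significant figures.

2.58 m³/s

A = z·y² = 1.7×1.08² = 1.983 m²
P = 2y√(1+z²) = 2×1.08×√(1+1.7²) = 4.260 m
R = A/P = 1.983/4.260 = 0.4654 m
Q = (1/n)·A·R^(2/3)·S^(1/2) = (1/0.041) × 1.983 × 0.4654^(2/3) × 0.0079^(1/2) = 2.582 m³/s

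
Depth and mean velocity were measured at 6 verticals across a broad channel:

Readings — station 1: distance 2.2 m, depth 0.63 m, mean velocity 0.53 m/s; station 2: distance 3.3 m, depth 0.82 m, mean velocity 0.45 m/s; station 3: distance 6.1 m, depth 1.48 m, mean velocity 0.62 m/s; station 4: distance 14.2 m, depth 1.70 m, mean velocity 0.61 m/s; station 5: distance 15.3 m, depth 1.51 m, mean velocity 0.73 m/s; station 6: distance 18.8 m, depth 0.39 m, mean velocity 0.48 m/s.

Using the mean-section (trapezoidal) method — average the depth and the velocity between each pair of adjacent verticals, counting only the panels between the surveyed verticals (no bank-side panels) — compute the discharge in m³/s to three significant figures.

13.2 m³/s

Panel 1-2: Δb = 1.1 m, d̄ = (0.63+0.82)/2 = 0.725, v̄ = (0.53+0.45)/2 = 0.49 → q = 1.1×0.725×0.49 = 0.3908 m³/s
Panel 2-3: Δb = 2.8 m, d̄ = (0.82+1.48)/2 = 1.15, v̄ = (0.45+0.62)/2 = 0.535 → q = 2.8×1.15×0.535 = 1.723 m³/s
Panel 3-4: Δb = 8.1 m, d̄ = (1.48+1.70)/2 = 1.59, v̄ = (0.62+0.61)/2 = 0.615 → q = 8.1×1.59×0.615 = 7.921 m³/s
Panel 4-5: Δb = 1.1 m, d̄ = (1.70+1.51)/2 = 1.605, v̄ = (0.61+0.73)/2 = 0.67 → q = 1.1×1.605×0.67 = 1.183 m³/s
Panel 5-6: Δb = 3.5 m, d̄ = (1.51+0.39)/2 = 0.95, v̄ = (0.73+0.48)/2 = 0.605 → q = 3.5×0.95×0.605 = 2.012 m³/s
Q = Σ q = 13.23 m³/s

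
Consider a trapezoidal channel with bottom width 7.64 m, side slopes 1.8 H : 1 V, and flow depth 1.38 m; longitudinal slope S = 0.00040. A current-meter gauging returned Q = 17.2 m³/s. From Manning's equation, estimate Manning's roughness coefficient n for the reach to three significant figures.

A = (b + z·y)·y = (7.64 + 1.8×1.38)×1.38 = 13.97 m²
P = b + 2y√(1+z²) = 7.64 + 2×1.38×√(1+1.8²) = 13.32 m
R = A/P = 13.97/13.32 = 1.049 m
n = (1/Q)·A·R^(2/3)·S^(1/2) = (1/17.2) × 13.97 × 1.032 × 0.02000 = 0.01677

0.0168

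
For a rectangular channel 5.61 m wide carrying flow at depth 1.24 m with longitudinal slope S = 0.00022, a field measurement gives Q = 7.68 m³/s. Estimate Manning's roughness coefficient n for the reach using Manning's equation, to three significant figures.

0.0121

A = b·y = 5.61 × 1.24 = 6.956 m²
P = b + 2y = 5.61 + 2×1.24 = 8.090 m
R = A/P = 6.956/8.090 = 0.8599 m
n = (1/Q)·A·R^(2/3)·S^(1/2) = (1/7.68) × 6.956 × 0.9043 × 0.01483 = 0.01215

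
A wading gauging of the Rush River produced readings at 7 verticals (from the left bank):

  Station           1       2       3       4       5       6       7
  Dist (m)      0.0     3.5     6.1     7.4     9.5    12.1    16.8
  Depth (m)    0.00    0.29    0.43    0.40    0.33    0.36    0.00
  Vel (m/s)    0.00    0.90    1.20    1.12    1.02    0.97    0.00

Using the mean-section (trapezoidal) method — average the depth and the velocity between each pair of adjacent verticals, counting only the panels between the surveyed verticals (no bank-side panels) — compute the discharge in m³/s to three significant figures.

Panel 1-2: Δb = 3.5 m, d̄ = (0.00+0.29)/2 = 0.145, v̄ = (0.00+0.90)/2 = 0.45 → q = 3.5×0.145×0.45 = 0.2284 m³/s
Panel 2-3: Δb = 2.6 m, d̄ = (0.29+0.43)/2 = 0.36, v̄ = (0.90+1.20)/2 = 1.05 → q = 2.6×0.36×1.05 = 0.9828 m³/s
Panel 3-4: Δb = 1.3 m, d̄ = (0.43+0.40)/2 = 0.415, v̄ = (1.20+1.12)/2 = 1.16 → q = 1.3×0.415×1.16 = 0.6258 m³/s
Panel 4-5: Δb = 2.1 m, d̄ = (0.40+0.33)/2 = 0.365, v̄ = (1.12+1.02)/2 = 1.07 → q = 2.1×0.365×1.07 = 0.8202 m³/s
Panel 5-6: Δb = 2.6 m, d̄ = (0.33+0.36)/2 = 0.345, v̄ = (1.02+0.97)/2 = 0.995 → q = 2.6×0.345×0.995 = 0.8925 m³/s
Panel 6-7: Δb = 4.7 m, d̄ = (0.36+0.00)/2 = 0.18, v̄ = (0.97+0.00)/2 = 0.485 → q = 4.7×0.18×0.485 = 0.4103 m³/s
Q = Σ q = 3.960 m³/s

3.96 m³/s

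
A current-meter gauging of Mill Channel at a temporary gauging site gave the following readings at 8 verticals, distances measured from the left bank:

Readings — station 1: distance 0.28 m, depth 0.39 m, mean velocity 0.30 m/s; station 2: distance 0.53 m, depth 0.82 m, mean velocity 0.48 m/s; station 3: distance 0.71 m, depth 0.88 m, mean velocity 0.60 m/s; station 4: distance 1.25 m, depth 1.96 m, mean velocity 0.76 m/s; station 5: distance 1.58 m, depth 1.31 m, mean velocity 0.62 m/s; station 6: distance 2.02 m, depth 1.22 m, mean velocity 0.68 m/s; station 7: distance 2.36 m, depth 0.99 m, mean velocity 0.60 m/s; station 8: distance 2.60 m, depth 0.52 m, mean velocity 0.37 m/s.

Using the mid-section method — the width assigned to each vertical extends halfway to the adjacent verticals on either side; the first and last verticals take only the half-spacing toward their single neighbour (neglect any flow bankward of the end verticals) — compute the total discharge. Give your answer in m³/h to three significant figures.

w_1 = (0.53 − 0.28)/2 = 0.125 m; q_1 = 0.30 × 0.39 × 0.125 = 0.01463 m³/s
w_2 = (0.71 − 0.28)/2 = 0.215 m; q_2 = 0.48 × 0.82 × 0.215 = 0.08462 m³/s
w_3 = (1.25 − 0.53)/2 = 0.36 m; q_3 = 0.60 × 0.88 × 0.36 = 0.1901 m³/s
w_4 = (1.58 − 0.71)/2 = 0.435 m; q_4 = 0.76 × 1.96 × 0.435 = 0.6480 m³/s
w_5 = (2.02 − 1.25)/2 = 0.385 m; q_5 = 0.62 × 1.31 × 0.385 = 0.3127 m³/s
w_6 = (2.36 − 1.58)/2 = 0.39 m; q_6 = 0.68 × 1.22 × 0.39 = 0.3235 m³/s
w_7 = (2.60 − 2.02)/2 = 0.29 m; q_7 = 0.60 × 0.99 × 0.29 = 0.1723 m³/s
w_8 = (2.60 − 2.36)/2 = 0.12 m; q_8 = 0.37 × 0.52 × 0.12 = 0.02309 m³/s
Q = Σ qᵢ = 1.769 m³/s
= 1.769 × 3600 = 6368 m³/h

6370 m³/h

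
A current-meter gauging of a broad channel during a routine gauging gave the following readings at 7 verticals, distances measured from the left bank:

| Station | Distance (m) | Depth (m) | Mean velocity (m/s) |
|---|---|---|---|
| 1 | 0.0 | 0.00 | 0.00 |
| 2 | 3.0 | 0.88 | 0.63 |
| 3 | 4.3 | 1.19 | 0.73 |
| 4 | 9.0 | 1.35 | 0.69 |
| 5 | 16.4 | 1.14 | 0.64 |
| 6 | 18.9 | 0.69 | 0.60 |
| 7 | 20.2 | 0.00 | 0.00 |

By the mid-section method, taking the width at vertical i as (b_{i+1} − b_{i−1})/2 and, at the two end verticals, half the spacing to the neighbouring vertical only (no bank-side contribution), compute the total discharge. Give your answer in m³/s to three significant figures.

13.8 m³/s

w_2 = (4.3 − 0.0)/2 = 2.15 m; q_2 = 0.63 × 0.88 × 2.15 = 1.192 m³/s
w_3 = (9.0 − 3.0)/2 = 3 m; q_3 = 0.73 × 1.19 × 3 = 2.606 m³/s
w_4 = (16.4 − 4.3)/2 = 6.05 m; q_4 = 0.69 × 1.35 × 6.05 = 5.636 m³/s
w_5 = (18.9 − 9.0)/2 = 4.95 m; q_5 = 0.64 × 1.14 × 4.95 = 3.612 m³/s
w_6 = (20.2 − 16.4)/2 = 1.9 m; q_6 = 0.60 × 0.69 × 1.9 = 0.7866 m³/s
Stations 1, 7 contribute zero (depth or velocity is 0).
Q = Σ qᵢ = 13.83 m³/s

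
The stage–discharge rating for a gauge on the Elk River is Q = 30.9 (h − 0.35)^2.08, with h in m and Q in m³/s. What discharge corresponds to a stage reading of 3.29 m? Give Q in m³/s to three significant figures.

Q = 30.9 × (3.29 − 0.35)^2.08 = 30.9 × 2.94^2.08 = 291.2 m³/s

291 m³/s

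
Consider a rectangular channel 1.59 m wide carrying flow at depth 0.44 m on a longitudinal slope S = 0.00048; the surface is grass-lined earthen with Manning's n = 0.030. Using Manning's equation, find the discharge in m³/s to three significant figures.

A = b·y = 1.59 × 0.44 = 0.6996 m²
P = b + 2y = 1.59 + 2×0.44 = 2.470 m
R = A/P = 0.6996/2.470 = 0.2832 m
Q = (1/n)·A·R^(2/3)·S^(1/2) = (1/0.030) × 0.6996 × 0.2832^(2/3) × 0.00048^(1/2) = 0.2204 m³/s

0.220 m³/s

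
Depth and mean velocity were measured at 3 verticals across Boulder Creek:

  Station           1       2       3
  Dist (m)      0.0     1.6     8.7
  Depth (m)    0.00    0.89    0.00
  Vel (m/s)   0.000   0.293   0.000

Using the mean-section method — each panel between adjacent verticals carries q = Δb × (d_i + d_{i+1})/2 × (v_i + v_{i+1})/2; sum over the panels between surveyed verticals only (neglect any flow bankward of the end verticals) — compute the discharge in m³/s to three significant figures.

Panel 1-2: Δb = 1.6 m, d̄ = (0.00+0.89)/2 = 0.445, v̄ = (0.000+0.293)/2 = 0.1465 → q = 1.6×0.445×0.1465 = 0.1043 m³/s
Panel 2-3: Δb = 7.1 m, d̄ = (0.89+0.00)/2 = 0.445, v̄ = (0.293+0.000)/2 = 0.1465 → q = 7.1×0.445×0.1465 = 0.4629 m³/s
Q = Σ q = 0.5672 m³/s

0.567 m³/s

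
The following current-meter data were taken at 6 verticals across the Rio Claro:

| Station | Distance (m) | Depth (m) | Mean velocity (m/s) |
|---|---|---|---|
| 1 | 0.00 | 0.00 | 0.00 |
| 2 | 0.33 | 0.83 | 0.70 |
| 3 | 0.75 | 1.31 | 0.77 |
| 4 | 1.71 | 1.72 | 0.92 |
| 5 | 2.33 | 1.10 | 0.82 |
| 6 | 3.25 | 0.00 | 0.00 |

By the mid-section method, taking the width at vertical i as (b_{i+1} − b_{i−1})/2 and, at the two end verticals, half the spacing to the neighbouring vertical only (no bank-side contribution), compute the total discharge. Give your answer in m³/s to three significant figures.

w_2 = (0.75 − 0.00)/2 = 0.375 m; q_2 = 0.70 × 0.83 × 0.375 = 0.2179 m³/s
w_3 = (1.71 − 0.33)/2 = 0.69 m; q_3 = 0.77 × 1.31 × 0.69 = 0.6960 m³/s
w_4 = (2.33 − 0.75)/2 = 0.79 m; q_4 = 0.92 × 1.72 × 0.79 = 1.250 m³/s
w_5 = (3.25 − 1.71)/2 = 0.77 m; q_5 = 0.82 × 1.10 × 0.77 = 0.6945 m³/s
Stations 1, 6 contribute zero (depth or velocity is 0).
Q = Σ qᵢ = 2.859 m³/s

2.86 m³/s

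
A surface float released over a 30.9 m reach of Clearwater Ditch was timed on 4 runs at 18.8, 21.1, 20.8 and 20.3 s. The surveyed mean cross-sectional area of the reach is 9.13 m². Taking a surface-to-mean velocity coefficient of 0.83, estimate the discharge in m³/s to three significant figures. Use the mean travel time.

11.6 m³/s

t̄ = (18.8 + 21.1 + 20.8 + 20.3) / 4 = 20.25 s
v_surface = L / t̄ = 30.9 / 20.25 = 1.526 m/s
v_mean = 0.83 × 1.526 = 1.267 m/s
Q = A × v_mean = 9.13 × 1.267 = 11.56 m³/s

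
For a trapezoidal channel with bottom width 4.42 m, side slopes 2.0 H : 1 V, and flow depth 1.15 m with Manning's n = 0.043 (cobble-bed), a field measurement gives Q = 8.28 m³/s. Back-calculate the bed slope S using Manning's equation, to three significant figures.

A = (b + z·y)·y = (4.42 + 2.0×1.15)×1.15 = 7.728 m²
P = b + 2y√(1+z²) = 4.42 + 2×1.15×√(1+2.0²) = 9.563 m
R = A/P = 7.728/9.563 = 0.8081 m
S = (Q·n / (1·A·R^(2/3)))² = (8.28×0.043 / (1×7.728×0.8676))² = 0.002820

0.00282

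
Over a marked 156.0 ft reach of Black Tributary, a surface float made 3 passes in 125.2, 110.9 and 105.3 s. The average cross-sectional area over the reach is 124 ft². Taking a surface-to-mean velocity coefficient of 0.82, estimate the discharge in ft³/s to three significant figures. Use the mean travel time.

139 ft³/s

t̄ = (125.2 + 110.9 + 105.3) / 3 = 113.8 s
v_surface = L / t̄ = 156.0 / 113.8 = 1.371 ft/s
v_mean = 0.82 × 1.371 = 1.124 ft/s
Q = A × v_mean = 124 × 1.124 = 139.4 ft³/s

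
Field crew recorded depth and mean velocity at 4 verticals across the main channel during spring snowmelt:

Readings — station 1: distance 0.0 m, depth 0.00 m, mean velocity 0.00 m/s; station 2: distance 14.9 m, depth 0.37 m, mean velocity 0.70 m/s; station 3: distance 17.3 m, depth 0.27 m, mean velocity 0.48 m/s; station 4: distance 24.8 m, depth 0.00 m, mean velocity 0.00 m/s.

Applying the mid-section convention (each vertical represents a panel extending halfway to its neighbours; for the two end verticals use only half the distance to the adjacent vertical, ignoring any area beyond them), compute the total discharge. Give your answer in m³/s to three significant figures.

2.88 m³/s

w_2 = (17.3 − 0.0)/2 = 8.65 m; q_2 = 0.70 × 0.37 × 8.65 = 2.240 m³/s
w_3 = (24.8 − 14.9)/2 = 4.95 m; q_3 = 0.48 × 0.27 × 4.95 = 0.6415 m³/s
Stations 1, 4 contribute zero (depth or velocity is 0).
Q = Σ qᵢ = 2.882 m³/s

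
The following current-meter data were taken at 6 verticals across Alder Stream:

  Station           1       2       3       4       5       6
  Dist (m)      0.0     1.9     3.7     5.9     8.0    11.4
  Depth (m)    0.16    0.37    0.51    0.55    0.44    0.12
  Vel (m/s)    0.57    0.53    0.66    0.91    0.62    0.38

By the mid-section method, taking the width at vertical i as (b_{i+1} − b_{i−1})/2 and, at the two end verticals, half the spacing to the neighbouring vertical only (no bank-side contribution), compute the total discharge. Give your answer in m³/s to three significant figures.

3.03 m³/s

w_1 = (1.9 − 0.0)/2 = 0.95 m; q_1 = 0.57 × 0.16 × 0.95 = 0.08664 m³/s
w_2 = (3.7 − 0.0)/2 = 1.85 m; q_2 = 0.53 × 0.37 × 1.85 = 0.3628 m³/s
w_3 = (5.9 − 1.9)/2 = 2 m; q_3 = 0.66 × 0.51 × 2 = 0.6732 m³/s
w_4 = (8.0 − 3.7)/2 = 2.15 m; q_4 = 0.91 × 0.55 × 2.15 = 1.076 m³/s
w_5 = (11.4 − 5.9)/2 = 2.75 m; q_5 = 0.62 × 0.44 × 2.75 = 0.7502 m³/s
w_6 = (11.4 − 8.0)/2 = 1.7 m; q_6 = 0.38 × 0.12 × 1.7 = 0.07752 m³/s
Q = Σ qᵢ = 3.026 m³/s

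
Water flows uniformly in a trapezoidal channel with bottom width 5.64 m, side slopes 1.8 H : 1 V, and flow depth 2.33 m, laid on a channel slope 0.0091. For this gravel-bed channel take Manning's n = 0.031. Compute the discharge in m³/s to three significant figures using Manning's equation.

92.6 m³/s

A = (b + z·y)·y = (5.64 + 1.8×2.33)×2.33 = 22.91 m²
P = b + 2y√(1+z²) = 5.64 + 2×2.33×√(1+1.8²) = 15.24 m
R = A/P = 22.91/15.24 = 1.504 m
Q = (1/n)·A·R^(2/3)·S^(1/2) = (1/0.031) × 22.91 × 1.504^(2/3) × 0.0091^(1/2) = 92.55 m³/s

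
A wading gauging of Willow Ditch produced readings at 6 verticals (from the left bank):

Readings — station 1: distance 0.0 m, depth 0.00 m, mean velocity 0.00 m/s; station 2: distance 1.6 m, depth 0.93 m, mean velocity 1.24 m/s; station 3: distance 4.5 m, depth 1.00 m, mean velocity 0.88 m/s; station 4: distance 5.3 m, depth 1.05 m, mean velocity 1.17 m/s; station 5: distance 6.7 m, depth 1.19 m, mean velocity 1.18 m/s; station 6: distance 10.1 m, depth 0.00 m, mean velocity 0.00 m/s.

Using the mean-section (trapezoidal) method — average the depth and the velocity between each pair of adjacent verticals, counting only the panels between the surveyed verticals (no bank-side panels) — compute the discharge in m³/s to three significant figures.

Panel 1-2: Δb = 1.6 m, d̄ = (0.00+0.93)/2 = 0.465, v̄ = (0.00+1.24)/2 = 0.62 → q = 1.6×0.465×0.62 = 0.4613 m³/s
Panel 2-3: Δb = 2.9 m, d̄ = (0.93+1.00)/2 = 0.965, v̄ = (1.24+0.88)/2 = 1.06 → q = 2.9×0.965×1.06 = 2.966 m³/s
Panel 3-4: Δb = 0.8 m, d̄ = (1.00+1.05)/2 = 1.025, v̄ = (0.88+1.17)/2 = 1.025 → q = 0.8×1.025×1.025 = 0.8405 m³/s
Panel 4-5: Δb = 1.4 m, d̄ = (1.05+1.19)/2 = 1.12, v̄ = (1.17+1.18)/2 = 1.175 → q = 1.4×1.12×1.175 = 1.842 m³/s
Panel 5-6: Δb = 3.4 m, d̄ = (1.19+0.00)/2 = 0.595, v̄ = (1.18+0.00)/2 = 0.59 → q = 3.4×0.595×0.59 = 1.194 m³/s
Q = Σ q = 7.304 m³/s

7.30 m³/s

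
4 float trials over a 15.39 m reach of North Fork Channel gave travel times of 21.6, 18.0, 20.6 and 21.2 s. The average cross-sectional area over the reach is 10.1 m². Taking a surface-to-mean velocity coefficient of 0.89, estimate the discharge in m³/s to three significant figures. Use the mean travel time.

t̄ = (21.6 + 18.0 + 20.6 + 21.2) / 4 = 20.35 s
v_surface = L / t̄ = 15.39 / 20.35 = 0.7563 m/s
v_mean = 0.89 × 0.7563 = 0.6731 m/s
Q = A × v_mean = 10.1 × 0.6731 = 6.798 m³/s

6.80 m³/s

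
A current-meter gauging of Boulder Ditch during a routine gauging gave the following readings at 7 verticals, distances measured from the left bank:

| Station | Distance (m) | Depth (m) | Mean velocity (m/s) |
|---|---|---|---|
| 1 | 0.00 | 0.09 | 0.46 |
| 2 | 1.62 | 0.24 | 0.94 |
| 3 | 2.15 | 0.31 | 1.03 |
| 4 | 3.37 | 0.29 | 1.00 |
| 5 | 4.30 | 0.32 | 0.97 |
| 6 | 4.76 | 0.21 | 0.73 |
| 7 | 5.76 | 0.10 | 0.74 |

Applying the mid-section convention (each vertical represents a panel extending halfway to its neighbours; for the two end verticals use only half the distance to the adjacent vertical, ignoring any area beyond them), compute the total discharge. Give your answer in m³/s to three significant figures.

1.23 m³/s

w_1 = (1.62 − 0.00)/2 = 0.81 m; q_1 = 0.46 × 0.09 × 0.81 = 0.03353 m³/s
w_2 = (2.15 − 0.00)/2 = 1.075 m; q_2 = 0.94 × 0.24 × 1.075 = 0.2425 m³/s
w_3 = (3.37 − 1.62)/2 = 0.875 m; q_3 = 1.03 × 0.31 × 0.875 = 0.2794 m³/s
w_4 = (4.30 − 2.15)/2 = 1.075 m; q_4 = 1.00 × 0.29 × 1.075 = 0.3118 m³/s
w_5 = (4.76 − 3.37)/2 = 0.695 m; q_5 = 0.97 × 0.32 × 0.695 = 0.2157 m³/s
w_6 = (5.76 − 4.30)/2 = 0.73 m; q_6 = 0.73 × 0.21 × 0.73 = 0.1119 m³/s
w_7 = (5.76 − 4.76)/2 = 0.5 m; q_7 = 0.74 × 0.10 × 0.5 = 0.03700 m³/s
Q = Σ qᵢ = 1.232 m³/s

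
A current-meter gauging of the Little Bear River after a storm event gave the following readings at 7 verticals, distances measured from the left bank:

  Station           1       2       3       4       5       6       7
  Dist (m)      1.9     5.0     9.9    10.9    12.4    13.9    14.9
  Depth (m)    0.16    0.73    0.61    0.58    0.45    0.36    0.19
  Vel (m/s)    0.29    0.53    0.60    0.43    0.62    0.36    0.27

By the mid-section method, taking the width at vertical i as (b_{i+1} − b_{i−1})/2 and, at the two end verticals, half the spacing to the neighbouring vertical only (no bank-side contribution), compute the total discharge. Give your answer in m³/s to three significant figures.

3.62 m³/s

w_1 = (5.0 − 1.9)/2 = 1.55 m; q_1 = 0.29 × 0.16 × 1.55 = 0.07192 m³/s
w_2 = (9.9 − 1.9)/2 = 4 m; q_2 = 0.53 × 0.73 × 4 = 1.548 m³/s
w_3 = (10.9 − 5.0)/2 = 2.95 m; q_3 = 0.60 × 0.61 × 2.95 = 1.080 m³/s
w_4 = (12.4 − 9.9)/2 = 1.25 m; q_4 = 0.43 × 0.58 × 1.25 = 0.3118 m³/s
w_5 = (13.9 − 10.9)/2 = 1.5 m; q_5 = 0.62 × 0.45 × 1.5 = 0.4185 m³/s
w_6 = (14.9 − 12.4)/2 = 1.25 m; q_6 = 0.36 × 0.36 × 1.25 = 0.1620 m³/s
w_7 = (14.9 − 13.9)/2 = 0.5 m; q_7 = 0.27 × 0.19 × 0.5 = 0.02565 m³/s
Q = Σ qᵢ = 3.617 m³/s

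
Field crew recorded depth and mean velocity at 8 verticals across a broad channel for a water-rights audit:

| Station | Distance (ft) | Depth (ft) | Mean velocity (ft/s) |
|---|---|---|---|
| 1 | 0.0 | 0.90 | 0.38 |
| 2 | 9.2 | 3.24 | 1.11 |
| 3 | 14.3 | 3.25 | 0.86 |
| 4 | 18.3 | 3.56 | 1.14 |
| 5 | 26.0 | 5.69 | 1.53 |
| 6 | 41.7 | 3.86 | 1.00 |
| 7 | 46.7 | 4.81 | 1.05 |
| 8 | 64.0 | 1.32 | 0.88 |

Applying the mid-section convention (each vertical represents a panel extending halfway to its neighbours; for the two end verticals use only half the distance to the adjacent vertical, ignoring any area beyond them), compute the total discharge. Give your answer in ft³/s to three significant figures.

272 ft³/s

w_1 = (9.2 − 0.0)/2 = 4.6 ft; q_1 = 0.38 × 0.90 × 4.6 = 1.573 ft³/s
w_2 = (14.3 − 0.0)/2 = 7.15 ft; q_2 = 1.11 × 3.24 × 7.15 = 25.71 ft³/s
w_3 = (18.3 − 9.2)/2 = 4.55 ft; q_3 = 0.86 × 3.25 × 4.55 = 12.72 ft³/s
w_4 = (26.0 − 14.3)/2 = 5.85 ft; q_4 = 1.14 × 3.56 × 5.85 = 23.74 ft³/s
w_5 = (41.7 − 18.3)/2 = 11.7 ft; q_5 = 1.53 × 5.69 × 11.7 = 101.9 ft³/s
w_6 = (46.7 − 26.0)/2 = 10.35 ft; q_6 = 1.00 × 3.86 × 10.35 = 39.95 ft³/s
w_7 = (64.0 − 41.7)/2 = 11.15 ft; q_7 = 1.05 × 4.81 × 11.15 = 56.31 ft³/s
w_8 = (64.0 − 46.7)/2 = 8.65 ft; q_8 = 0.88 × 1.32 × 8.65 = 10.05 ft³/s
Q = Σ qᵢ = 271.9 ft³/s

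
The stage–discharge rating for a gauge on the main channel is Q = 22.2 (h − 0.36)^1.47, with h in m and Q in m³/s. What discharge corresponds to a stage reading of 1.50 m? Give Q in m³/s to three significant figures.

26.9 m³/s

Q = 22.2 × (1.50 − 0.36)^1.47 = 22.2 × 1.14^1.47 = 26.92 m³/s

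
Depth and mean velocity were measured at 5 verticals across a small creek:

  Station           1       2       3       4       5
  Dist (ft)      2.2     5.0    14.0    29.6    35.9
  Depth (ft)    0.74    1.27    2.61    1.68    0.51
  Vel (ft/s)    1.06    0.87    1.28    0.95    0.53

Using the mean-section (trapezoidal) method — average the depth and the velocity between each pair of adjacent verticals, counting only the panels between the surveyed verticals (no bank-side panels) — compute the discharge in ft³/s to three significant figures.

63.9 ft³/s

Panel 1-2: Δb = 2.8 ft, d̄ = (0.74+1.27)/2 = 1.005, v̄ = (1.06+0.87)/2 = 0.965 → q = 2.8×1.005×0.965 = 2.716 ft³/s
Panel 2-3: Δb = 9 ft, d̄ = (1.27+2.61)/2 = 1.94, v̄ = (0.87+1.28)/2 = 1.075 → q = 9×1.94×1.075 = 18.77 ft³/s
Panel 3-4: Δb = 15.6 ft, d̄ = (2.61+1.68)/2 = 2.145, v̄ = (1.28+0.95)/2 = 1.115 → q = 15.6×2.145×1.115 = 37.31 ft³/s
Panel 4-5: Δb = 6.3 ft, d̄ = (1.68+0.51)/2 = 1.095, v̄ = (0.95+0.53)/2 = 0.74 → q = 6.3×1.095×0.74 = 5.105 ft³/s
Q = Σ q = 63.90 ft³/s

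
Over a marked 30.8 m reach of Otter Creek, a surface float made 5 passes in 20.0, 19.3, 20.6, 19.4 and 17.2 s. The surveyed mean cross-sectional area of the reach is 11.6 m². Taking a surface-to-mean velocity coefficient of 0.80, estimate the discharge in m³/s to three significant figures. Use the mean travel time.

14.8 m³/s

t̄ = (20.0 + 19.3 + 20.6 + 19.4 + 17.2) / 5 = 19.3 s
v_surface = L / t̄ = 30.8 / 19.3 = 1.596 m/s
v_mean = 0.80 × 1.596 = 1.277 m/s
Q = A × v_mean = 11.6 × 1.277 = 14.81 m³/s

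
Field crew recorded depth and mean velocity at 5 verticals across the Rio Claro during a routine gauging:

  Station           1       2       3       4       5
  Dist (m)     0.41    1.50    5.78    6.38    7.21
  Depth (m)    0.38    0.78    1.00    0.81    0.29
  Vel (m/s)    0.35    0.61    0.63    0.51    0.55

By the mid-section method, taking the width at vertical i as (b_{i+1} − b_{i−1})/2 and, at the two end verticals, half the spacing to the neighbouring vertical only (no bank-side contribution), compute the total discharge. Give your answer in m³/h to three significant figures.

w_1 = (1.50 − 0.41)/2 = 0.545 m; q_1 = 0.35 × 0.38 × 0.545 = 0.07249 m³/s
w_2 = (5.78 − 0.41)/2 = 2.685 m; q_2 = 0.61 × 0.78 × 2.685 = 1.278 m³/s
w_3 = (6.38 − 1.50)/2 = 2.44 m; q_3 = 0.63 × 1.00 × 2.44 = 1.537 m³/s
w_4 = (7.21 − 5.78)/2 = 0.715 m; q_4 = 0.51 × 0.81 × 0.715 = 0.2954 m³/s
w_5 = (7.21 − 6.38)/2 = 0.415 m; q_5 = 0.55 × 0.29 × 0.415 = 0.06619 m³/s
Q = Σ qᵢ = 3.249 m³/s
= 3.249 × 3600 = 11700 m³/h

11700 m³/h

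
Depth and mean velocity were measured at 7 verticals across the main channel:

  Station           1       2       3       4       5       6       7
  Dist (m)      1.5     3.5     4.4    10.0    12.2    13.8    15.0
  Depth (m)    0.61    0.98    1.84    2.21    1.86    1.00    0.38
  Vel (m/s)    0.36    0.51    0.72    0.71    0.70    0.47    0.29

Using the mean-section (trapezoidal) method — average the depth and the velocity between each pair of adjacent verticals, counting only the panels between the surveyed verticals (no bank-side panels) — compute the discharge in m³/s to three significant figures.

14.4 m³/s

Panel 1-2: Δb = 2 m, d̄ = (0.61+0.98)/2 = 0.795, v̄ = (0.36+0.51)/2 = 0.435 → q = 2×0.795×0.435 = 0.6917 m³/s
Panel 2-3: Δb = 0.9 m, d̄ = (0.98+1.84)/2 = 1.41, v̄ = (0.51+0.72)/2 = 0.615 → q = 0.9×1.41×0.615 = 0.7804 m³/s
Panel 3-4: Δb = 5.6 m, d̄ = (1.84+2.21)/2 = 2.025, v̄ = (0.72+0.71)/2 = 0.715 → q = 5.6×2.025×0.715 = 8.108 m³/s
Panel 4-5: Δb = 2.2 m, d̄ = (2.21+1.86)/2 = 2.035, v̄ = (0.71+0.70)/2 = 0.705 → q = 2.2×2.035×0.705 = 3.156 m³/s
Panel 5-6: Δb = 1.6 m, d̄ = (1.86+1.00)/2 = 1.43, v̄ = (0.70+0.47)/2 = 0.585 → q = 1.6×1.43×0.585 = 1.338 m³/s
Panel 6-7: Δb = 1.2 m, d̄ = (1.00+0.38)/2 = 0.69, v̄ = (0.47+0.29)/2 = 0.38 → q = 1.2×0.69×0.38 = 0.3146 m³/s
Q = Σ q = 14.39 m³/s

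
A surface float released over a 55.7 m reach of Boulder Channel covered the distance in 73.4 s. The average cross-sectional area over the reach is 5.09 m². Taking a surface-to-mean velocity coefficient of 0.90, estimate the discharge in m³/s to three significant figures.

v_surface = L / t̄ = 55.7 / 73.4 = 0.7589 m/s
v_mean = 0.90 × 0.7589 = 0.6830 m/s
Q = A × v_mean = 5.09 × 0.6830 = 3.476 m³/s

3.48 m³/s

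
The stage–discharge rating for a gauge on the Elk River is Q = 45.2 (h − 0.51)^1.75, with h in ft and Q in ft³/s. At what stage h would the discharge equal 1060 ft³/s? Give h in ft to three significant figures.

6.58 ft

h − h₀ = (Q/C)^(1/b) = (1060/45.2)^(1/1.75) = 6.067 ft
h = 0.51 + 6.067 = 6.577 ft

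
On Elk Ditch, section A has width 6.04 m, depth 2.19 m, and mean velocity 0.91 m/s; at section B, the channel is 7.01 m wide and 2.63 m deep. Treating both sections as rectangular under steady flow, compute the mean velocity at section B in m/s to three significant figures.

0.653 m/s

Q = A₁V₁ = (6.04×2.19) × 0.91 = 12.04 m³/s
A₂ = 7.01 × 2.63 = 18.44 m²
V₂ = Q/A₂ = 12.04/18.44 = 0.6529 m/s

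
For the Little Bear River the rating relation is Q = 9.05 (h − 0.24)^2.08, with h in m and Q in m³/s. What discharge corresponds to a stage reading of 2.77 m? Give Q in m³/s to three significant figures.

62.4 m³/s

Q = 9.05 × (2.77 − 0.24)^2.08 = 9.05 × 2.53^2.08 = 62.39 m³/s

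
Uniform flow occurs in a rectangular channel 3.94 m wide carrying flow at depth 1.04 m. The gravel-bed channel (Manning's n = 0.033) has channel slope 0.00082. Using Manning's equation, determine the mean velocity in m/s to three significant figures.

A = b·y = 3.94 × 1.04 = 4.098 m²
P = b + 2y = 3.94 + 2×1.04 = 6.020 m
R = A/P = 4.098/6.020 = 0.6807 m
Q = (1/n)·A·R^(2/3)·S^(1/2) = (1/0.033) × 4.098 × 0.6807^(2/3) × 0.00082^(1/2) = 2.751 m³/s
V = Q/A = 2.751/4.098 = 0.6715 m/s

0.671 m/s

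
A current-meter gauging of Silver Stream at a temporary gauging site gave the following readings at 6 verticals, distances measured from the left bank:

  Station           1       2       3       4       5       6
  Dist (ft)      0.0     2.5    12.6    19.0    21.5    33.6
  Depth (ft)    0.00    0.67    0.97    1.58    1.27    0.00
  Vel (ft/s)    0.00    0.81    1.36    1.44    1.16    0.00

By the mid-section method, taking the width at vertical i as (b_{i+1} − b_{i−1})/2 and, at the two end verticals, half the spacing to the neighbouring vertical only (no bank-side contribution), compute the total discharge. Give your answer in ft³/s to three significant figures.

w_2 = (12.6 − 0.0)/2 = 6.3 ft; q_2 = 0.81 × 0.67 × 6.3 = 3.419 ft³/s
w_3 = (19.0 − 2.5)/2 = 8.25 ft; q_3 = 1.36 × 0.97 × 8.25 = 10.88 ft³/s
w_4 = (21.5 − 12.6)/2 = 4.45 ft; q_4 = 1.44 × 1.58 × 4.45 = 10.12 ft³/s
w_5 = (33.6 − 19.0)/2 = 7.3 ft; q_5 = 1.16 × 1.27 × 7.3 = 10.75 ft³/s
Stations 1, 6 contribute zero (depth or velocity is 0).
Q = Σ qᵢ = 35.18 ft³/s

35.2 ft³/s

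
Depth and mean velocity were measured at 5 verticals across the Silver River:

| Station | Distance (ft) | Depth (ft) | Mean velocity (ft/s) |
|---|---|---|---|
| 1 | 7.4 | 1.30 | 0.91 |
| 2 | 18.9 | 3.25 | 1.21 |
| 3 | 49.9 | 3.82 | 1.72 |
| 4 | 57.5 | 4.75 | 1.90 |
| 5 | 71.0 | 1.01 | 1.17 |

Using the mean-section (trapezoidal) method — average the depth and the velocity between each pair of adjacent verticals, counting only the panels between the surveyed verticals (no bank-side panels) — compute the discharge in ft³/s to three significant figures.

307 ft³/s

Panel 1-2: Δb = 11.5 ft, d̄ = (1.30+3.25)/2 = 2.275, v̄ = (0.91+1.21)/2 = 1.06 → q = 11.5×2.275×1.06 = 27.73 ft³/s
Panel 2-3: Δb = 31 ft, d̄ = (3.25+3.82)/2 = 3.535, v̄ = (1.21+1.72)/2 = 1.465 → q = 31×3.535×1.465 = 160.5 ft³/s
Panel 3-4: Δb = 7.6 ft, d̄ = (3.82+4.75)/2 = 4.285, v̄ = (1.72+1.90)/2 = 1.81 → q = 7.6×4.285×1.81 = 58.94 ft³/s
Panel 4-5: Δb = 13.5 ft, d̄ = (4.75+1.01)/2 = 2.88, v̄ = (1.90+1.17)/2 = 1.535 → q = 13.5×2.88×1.535 = 59.68 ft³/s
Q = Σ q = 306.9 ft³/s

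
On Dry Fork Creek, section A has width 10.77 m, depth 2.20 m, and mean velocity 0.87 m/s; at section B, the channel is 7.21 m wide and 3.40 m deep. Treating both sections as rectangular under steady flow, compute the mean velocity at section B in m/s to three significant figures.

0.841 m/s

Q = A₁V₁ = (10.77×2.20) × 0.87 = 20.61 m³/s
A₂ = 7.21 × 3.40 = 24.51 m²
V₂ = Q/A₂ = 20.61/24.51 = 0.8409 m/s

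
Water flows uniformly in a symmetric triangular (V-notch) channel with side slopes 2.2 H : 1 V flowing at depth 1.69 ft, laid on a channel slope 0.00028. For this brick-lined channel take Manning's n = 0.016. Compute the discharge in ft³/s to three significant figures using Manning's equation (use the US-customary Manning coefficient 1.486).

A = z·y² = 2.2×1.69² = 6.283 ft²
P = 2y√(1+z²) = 2×1.69×√(1+2.2²) = 8.168 ft
R = A/P = 6.283/8.168 = 0.7693 ft
Q = (1.486/n)·A·R^(2/3)·S^(1/2) = (1.486/0.016) × 6.283 × 0.7693^(2/3) × 0.00028^(1/2) = 8.198 ft³/s

8.20 ft³/s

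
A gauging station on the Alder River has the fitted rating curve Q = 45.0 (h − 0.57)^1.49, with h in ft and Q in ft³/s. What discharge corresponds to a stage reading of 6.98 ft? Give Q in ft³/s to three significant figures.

717 ft³/s

Q = 45.0 × (6.98 − 0.57)^1.49 = 45.0 × 6.41^1.49 = 716.9 ft³/s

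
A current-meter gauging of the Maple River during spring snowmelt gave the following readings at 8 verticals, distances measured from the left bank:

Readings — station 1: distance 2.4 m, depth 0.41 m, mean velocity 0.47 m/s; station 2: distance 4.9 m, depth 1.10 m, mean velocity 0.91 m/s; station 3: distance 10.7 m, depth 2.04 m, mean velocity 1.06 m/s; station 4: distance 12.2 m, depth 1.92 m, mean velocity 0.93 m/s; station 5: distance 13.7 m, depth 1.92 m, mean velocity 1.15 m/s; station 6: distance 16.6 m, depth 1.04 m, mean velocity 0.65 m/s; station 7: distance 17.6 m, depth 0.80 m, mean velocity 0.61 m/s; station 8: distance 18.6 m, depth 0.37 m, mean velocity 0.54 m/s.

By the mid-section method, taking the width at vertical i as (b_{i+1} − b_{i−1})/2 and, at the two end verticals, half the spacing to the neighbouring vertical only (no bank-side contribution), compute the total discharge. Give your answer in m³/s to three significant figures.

w_1 = (4.9 − 2.4)/2 = 1.25 m; q_1 = 0.47 × 0.41 × 1.25 = 0.2409 m³/s
w_2 = (10.7 − 2.4)/2 = 4.15 m; q_2 = 0.91 × 1.10 × 4.15 = 4.154 m³/s
w_3 = (12.2 − 4.9)/2 = 3.65 m; q_3 = 1.06 × 2.04 × 3.65 = 7.893 m³/s
w_4 = (13.7 − 10.7)/2 = 1.5 m; q_4 = 0.93 × 1.92 × 1.5 = 2.678 m³/s
w_5 = (16.6 − 12.2)/2 = 2.2 m; q_5 = 1.15 × 1.92 × 2.2 = 4.858 m³/s
w_6 = (17.6 − 13.7)/2 = 1.95 m; q_6 = 0.65 × 1.04 × 1.95 = 1.318 m³/s
w_7 = (18.6 − 16.6)/2 = 1 m; q_7 = 0.61 × 0.80 × 1 = 0.4880 m³/s
w_8 = (18.6 − 17.6)/2 = 0.5 m; q_8 = 0.54 × 0.37 × 0.5 = 0.09990 m³/s
Q = Σ qᵢ = 21.73 m³/s

21.7 m³/s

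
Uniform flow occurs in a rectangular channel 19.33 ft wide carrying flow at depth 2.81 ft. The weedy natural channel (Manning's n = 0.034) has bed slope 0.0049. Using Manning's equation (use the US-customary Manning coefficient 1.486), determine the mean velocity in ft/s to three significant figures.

5.14 ft/s

A = b·y = 19.33 × 2.81 = 54.32 ft²
P = b + 2y = 19.33 + 2×2.81 = 24.95 ft
R = A/P = 54.32/24.95 = 2.177 ft
Q = (1.486/n)·A·R^(2/3)·S^(1/2) = (1.486/0.034) × 54.32 × 2.177^(2/3) × 0.0049^(1/2) = 279.1 ft³/s
V = Q/A = 279.1/54.32 = 5.139 ft/s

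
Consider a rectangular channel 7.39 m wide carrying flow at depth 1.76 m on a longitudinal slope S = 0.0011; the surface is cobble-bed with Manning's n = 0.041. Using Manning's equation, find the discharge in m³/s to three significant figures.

11.8 m³/s

A = b·y = 7.39 × 1.76 = 13.01 m²
P = b + 2y = 7.39 + 2×1.76 = 10.91 m
R = A/P = 13.01/10.91 = 1.192 m
Q = (1/n)·A·R^(2/3)·S^(1/2) = (1/0.041) × 13.01 × 1.192^(2/3) × 0.0011^(1/2) = 11.83 m³/s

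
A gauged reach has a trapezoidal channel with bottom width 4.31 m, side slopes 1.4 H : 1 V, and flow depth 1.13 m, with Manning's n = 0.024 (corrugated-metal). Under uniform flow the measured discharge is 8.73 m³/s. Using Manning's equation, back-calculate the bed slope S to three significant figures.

A = (b + z·y)·y = (4.31 + 1.4×1.13)×1.13 = 6.658 m²
P = b + 2y√(1+z²) = 4.31 + 2×1.13×√(1+1.4²) = 8.198 m
R = A/P = 6.658/8.198 = 0.8121 m
S = (Q·n / (1·A·R^(2/3)))² = (8.73×0.024 / (1×6.658×0.8705))² = 0.001307

0.00131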